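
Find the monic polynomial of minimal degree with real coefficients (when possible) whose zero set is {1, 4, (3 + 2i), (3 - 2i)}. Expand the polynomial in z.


The polynomial is p(z) = ∏_{α ∈ S} (z − α), where S = {1, 4, (3 + 2i), (3 - 2i)}.
Expanding the product yields: p(z) = z^4 -11·z^3 + 47·z^2 -89·z + 52.
Note conjugate pairs combine to real quadratics: (z − (3+2i))(z − (3−2i)) = z² − 6z + 13.
The resulting polynomial has degree 4 and real coefficients as required.

p(z) = z^4 -11·z^3 + 47·z^2 -89·z + 52.


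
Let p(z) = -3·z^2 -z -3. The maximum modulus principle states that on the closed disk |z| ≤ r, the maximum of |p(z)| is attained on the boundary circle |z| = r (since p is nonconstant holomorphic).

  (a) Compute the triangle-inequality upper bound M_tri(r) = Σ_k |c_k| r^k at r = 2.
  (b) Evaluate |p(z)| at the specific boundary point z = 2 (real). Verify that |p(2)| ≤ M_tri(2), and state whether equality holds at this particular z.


Coefficients: c_0 = -3, c_1 = -1, c_2 = -3. Radius r = 2.
Part (a). Triangle bound: M_tri(r) = Σ_k |c_k| r^k
  = |-3|·2^0 + |-1|·2^1 + |-3|·2^2
  = 3 + 2 + 12 = 17.
This bounds M(r) := max_{|z|=r} |p(z)| from above; equality holds iff all terms c_k z^k can be made to align in phase at a single z on |z|=r.
Part (b). At z = 2 (real, on the circle |z| = r):
  p(2) = (-3)·2^0 + (-1)·2^1 + (-3)·2^2 = -17.
  |p(2)| = 17.
Since all nonzero coefficients share the same sign, |p(2)| = 17 = M_tri(2); the triangle bound is attained at z = 2, so in fact M(r) = 17.

M_tri(2) = 17; |p(2)| = 17; equality at z=2: yes.


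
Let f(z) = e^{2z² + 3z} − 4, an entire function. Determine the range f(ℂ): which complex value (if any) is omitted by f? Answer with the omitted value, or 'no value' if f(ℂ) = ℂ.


Little Picard bounds the complement of f(ℂ) to at most one point.
The exponent g(z) = 2z² + 3z is a nonconstant polynomial, hence surjective onto ℂ. So e^{g(z)} takes every value in {e^w : w ∈ ℂ} = ℂ ∖ {0}. Adding -4 shifts the range to ℂ ∖ {-4}. f omits exactly -4.

Omitted value: -4.


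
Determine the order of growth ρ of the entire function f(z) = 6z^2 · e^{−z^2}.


M(r) = max_{|z|=r} |6|·|z|^2·|e^{−z^2}| = 6·r^2 · e^{1r^2} (the factors attain their maxima compatibly on |z|=r). Then log M(r) = log 6 + 2·log r + 1r^2, dominated by the last term, so log log M(r) ~ 2·log r. The polynomial factor 6z^2 contributes only a log r term and does not affect the order. ρ = 2.
Therefore ρ = 2.

Order ρ = 2.


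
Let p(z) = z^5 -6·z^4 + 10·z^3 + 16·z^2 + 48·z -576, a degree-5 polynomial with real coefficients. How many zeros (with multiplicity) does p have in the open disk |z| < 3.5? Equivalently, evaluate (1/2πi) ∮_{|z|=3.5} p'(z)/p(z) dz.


The zeros of p are: 4, (3 + 3i), (3 - 3i), (-2 + 2i), (-2 - 2i).
Their magnitudes are: 4, 4.243, 4.243, 2.828, 2.828.
Zeros with |z| < R = 3.5: (-2 + 2i), (-2 - 2i).
Count = 2.
By the argument principle, (1/2πi) ∮_{|z|=R} p'(z)/p(z) dz equals exactly this count.

Number of zeros inside |z| < 3.5: 2.


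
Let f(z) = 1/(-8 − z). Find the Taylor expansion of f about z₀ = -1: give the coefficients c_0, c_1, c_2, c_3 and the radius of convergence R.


Let w = z − z₀, so z = z₀ + w.
Then -8 − z = -8 − (z₀ + w) = (-8 − z₀) − w = -7 − w.
f(z) = 1/(-7 − w) = (1/(-7)) · 1/(1 − w/(-7)) = Σ_{n≥0} w^n / (-7)^(n+1).
So c_n = 1/(-7)^(n+1):
  c_0 = 1/(-7)^1 = -1/7.
  c_1 = 1/(-7)^2 = 1/49.
  c_2 = 1/(-7)^3 = -1/343.
  c_3 = 1/(-7)^4 = 1/2401.
The series is valid for |w/d| < 1, i.e. |z − z₀| < |d|.
Radius of convergence: R = |-8 − z₀| = |-7| = 7 (distance from z₀ to the singularity z = -8).

c_0 = -1/7, c_1 = 1/49, c_2 = -1/343, c_3 = 1/2401; R = 7.


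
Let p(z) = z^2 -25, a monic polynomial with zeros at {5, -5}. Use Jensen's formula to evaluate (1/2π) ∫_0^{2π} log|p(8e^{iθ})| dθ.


Zeros: -5, 5; r = 8.
Inside |z| < r: -5, 5. Outside (|z| ≥ r): ∅.
p(0) = -25, so log|p(0)| = log(25) = 3.2189.
Apply Jensen: I(r) = log|p(0)| + Σ_k log(r/|z_k|), summed over zeros inside |z| < r.
  log(r/|z_k|) for z_k = 5: log(8/5) = 0.4700
  log(r/|z_k|) for z_k = -5: log(8/5) = 0.4700
Sum over inside zeros: 0.9400.
I(r) = log|p(0)| + (inside sum) = 3.2189 + 0.9400 = 4.1589.
Closed form (all zeros inside, monic): I(r) = n·log(r) = 2·log(8) = 4.1589. ✓

I(r) ≈ 4.1589.


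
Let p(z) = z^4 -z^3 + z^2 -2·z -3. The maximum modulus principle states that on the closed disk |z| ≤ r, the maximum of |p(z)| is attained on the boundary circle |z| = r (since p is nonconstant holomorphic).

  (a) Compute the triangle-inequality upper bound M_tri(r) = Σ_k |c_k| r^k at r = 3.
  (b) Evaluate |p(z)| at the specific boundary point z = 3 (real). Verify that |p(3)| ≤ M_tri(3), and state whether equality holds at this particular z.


Coefficients: c_0 = -3, c_1 = -2, c_2 = 1, c_3 = -1, c_4 = 1. Radius r = 3.
Part (a). Triangle bound: M_tri(r) = Σ_k |c_k| r^k
  = |-3|·3^0 + |-2|·3^1 + |1|·3^2 + |-1|·3^3 + |1|·3^4
  = 3 + 6 + 9 + 27 + 81 = 126.
This bounds M(r) := max_{|z|=r} |p(z)| from above; equality holds iff all terms c_k z^k can be made to align in phase at a single z on |z|=r.
Part (b). At z = 3 (real, on the circle |z| = r):
  p(3) = (-3)·3^0 + (-2)·3^1 + (1)·3^2 + (-1)·3^3 + (1)·3^4 = 54.
  |p(3)| = 54.
Check: |p(3)| = 54 ≤ 126 = M_tri(3). ✓ Equality does not hold at z = 3 (the coefficients have mixed signs, so the terms do not all align in phase there).

M_tri(3) = 126; |p(3)| = 54; equality at z=3: no.


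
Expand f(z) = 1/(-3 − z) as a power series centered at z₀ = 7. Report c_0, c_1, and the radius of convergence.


Let w = z − z₀, so z = z₀ + w.
Then -3 − z = -3 − (z₀ + w) = (-3 − z₀) − w = -10 − w.
f(z) = 1/(-10 − w) = (1/(-10)) · 1/(1 − w/(-10)) = Σ_{n≥0} w^n / (-10)^(n+1).
So c_n = 1/(-10)^(n+1):
  c_0 = 1/(-10)^1 = -1/10.
  c_1 = 1/(-10)^2 = 1/100.
The series is valid for |w/d| < 1, i.e. |z − z₀| < |d|.
Radius of convergence: R = |-3 − z₀| = |-10| = 10 (distance from z₀ to the singularity z = -3).

c_0 = -1/10, c_1 = 1/100; R = 10.


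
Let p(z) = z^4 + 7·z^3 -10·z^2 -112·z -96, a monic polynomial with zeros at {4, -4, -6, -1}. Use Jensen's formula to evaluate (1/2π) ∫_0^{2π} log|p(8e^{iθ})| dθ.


Zeros: -6, -4, -1, 4; r = 8.
Inside |z| < r: -6, -4, -1, 4. Outside (|z| ≥ r): ∅.
p(0) = -96, so log|p(0)| = log(96) = 4.5643.
Apply Jensen: I(r) = log|p(0)| + Σ_k log(r/|z_k|), summed over zeros inside |z| < r.
  log(r/|z_k|) for z_k = 4: log(8/4) = 0.6931
  log(r/|z_k|) for z_k = -4: log(8/4) = 0.6931
  log(r/|z_k|) for z_k = -6: log(8/6) = 0.2877
  log(r/|z_k|) for z_k = -1: log(8/1) = 2.0794
Sum over inside zeros: 3.7534.
I(r) = log|p(0)| + (inside sum) = 4.5643 + 3.7534 = 8.3178.
Closed form (all zeros inside, monic): I(r) = n·log(r) = 4·log(8) = 8.3178. ✓

I(r) ≈ 8.3178.


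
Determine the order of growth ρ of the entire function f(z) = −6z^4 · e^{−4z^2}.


M(r) = max_{|z|=r} |-6|·|z|^4·|e^{−4z^2}| = 6·r^4 · e^{4r^2} (the factors attain their maxima compatibly on |z|=r). Then log M(r) = log 6 + 4·log r + 4r^2, dominated by the last term, so log log M(r) ~ 2·log r. The polynomial factor -6z^4 contributes only a log r term and does not affect the order. ρ = 2.
Therefore ρ = 2.

Order ρ = 2.


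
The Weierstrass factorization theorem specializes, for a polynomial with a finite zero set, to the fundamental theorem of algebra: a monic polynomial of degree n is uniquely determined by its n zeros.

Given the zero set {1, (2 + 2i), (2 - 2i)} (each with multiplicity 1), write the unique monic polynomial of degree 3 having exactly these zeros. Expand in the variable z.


The polynomial is p(z) = ∏_{α ∈ S} (z − α), where S = {1, (2 + 2i), (2 - 2i)}.
Expanding the product yields: p(z) = z^3 -5·z^2 + 12·z -8.
Note conjugate pairs combine to real quadratics: (z − (2+2i))(z − (2−2i)) = z² − 4z + 8.
The resulting polynomial has degree 3 and real coefficients as required.

p(z) = z^3 -5·z^2 + 12·z -8.


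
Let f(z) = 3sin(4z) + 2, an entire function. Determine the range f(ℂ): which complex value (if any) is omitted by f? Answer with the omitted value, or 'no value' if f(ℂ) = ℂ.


Little Picard bounds the complement of f(ℂ) to at most one point.
sin is entire and surjective onto ℂ: for every w ∈ ℂ, sin(ζ) = w has a solution ζ ∈ ℂ (e.g., via the complex inverse arcsin). With ζ = 4z this gives z = ζ/(4). Then 3·sin(4z) takes every value in 3·ℂ = ℂ, and adding 2 is a bijection of ℂ. So f is surjective and omits no value. (Note: only on the real line is sin bounded by [−1, 1].)

Omitted value: no value.


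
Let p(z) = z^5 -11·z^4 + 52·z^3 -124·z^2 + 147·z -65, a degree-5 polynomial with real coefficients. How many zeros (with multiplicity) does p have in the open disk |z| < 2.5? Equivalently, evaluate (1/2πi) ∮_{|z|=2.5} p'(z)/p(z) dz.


The zeros of p are: (3 + 2i), (3 - 2i), (2 + 1i), (2 - 1i), 1.
Their magnitudes are: 3.606, 3.606, 2.236, 2.236, 1.
Zeros with |z| < R = 2.5: (2 + 1i), (2 - 1i), 1.
Count = 3.
By the argument principle, (1/2πi) ∮_{|z|=R} p'(z)/p(z) dz equals exactly this count.

Number of zeros inside |z| < 2.5: 3.


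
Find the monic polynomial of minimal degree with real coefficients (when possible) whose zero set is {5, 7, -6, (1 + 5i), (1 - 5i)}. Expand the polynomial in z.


The polynomial is p(z) = ∏_{α ∈ S} (z − α), where S = {5, 7, -6, (1 + 5i), (1 - 5i)}.
Expanding the product yields: p(z) = z^5 -8·z^4 + z^3 + 128·z^2 -1382·z + 5460.
Note conjugate pairs combine to real quadratics: (z − (1+5i))(z − (1−5i)) = z² − 2z + 26.
The resulting polynomial has degree 5 and real coefficients as required.

p(z) = z^5 -8·z^4 + z^3 + 128·z^2 -1382·z + 5460.


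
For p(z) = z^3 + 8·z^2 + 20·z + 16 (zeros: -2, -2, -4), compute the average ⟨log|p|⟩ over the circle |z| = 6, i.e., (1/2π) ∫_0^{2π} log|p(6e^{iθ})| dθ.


Zeros: -4, -2, -2; r = 6.
Inside |z| < r: -4, -2, -2. Outside (|z| ≥ r): ∅.
p(0) = 16, so log|p(0)| = log(16) = 2.7726.
Apply Jensen: I(r) = log|p(0)| + Σ_k log(r/|z_k|), summed over zeros inside |z| < r.
  log(r/|z_k|) for z_k = -2: log(6/2) = 1.0986
  log(r/|z_k|) for z_k = -2: log(6/2) = 1.0986
  log(r/|z_k|) for z_k = -4: log(6/4) = 0.4055
Sum over inside zeros: 2.6027.
I(r) = log|p(0)| + (inside sum) = 2.7726 + 2.6027 = 5.3753.
Closed form (all zeros inside, monic): I(r) = n·log(r) = 3·log(6) = 5.3753. ✓

I(r) ≈ 5.3753.


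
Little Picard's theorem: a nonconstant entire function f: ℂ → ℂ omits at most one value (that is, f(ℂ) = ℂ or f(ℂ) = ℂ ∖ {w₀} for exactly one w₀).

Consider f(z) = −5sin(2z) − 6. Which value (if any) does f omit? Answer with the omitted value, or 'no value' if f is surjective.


Little Picard bounds the complement of f(ℂ) to at most one point.
sin is entire and surjective onto ℂ: for every w ∈ ℂ, sin(ζ) = w has a solution ζ ∈ ℂ (e.g., via the complex inverse arcsin). With ζ = 2z this gives z = ζ/(2). Then -5·sin(2z) takes every value in -5·ℂ = ℂ, and adding -6 is a bijection of ℂ. So f is surjective and omits no value. (Note: only on the real line is sin bounded by [−1, 1].)

Omitted value: no value.


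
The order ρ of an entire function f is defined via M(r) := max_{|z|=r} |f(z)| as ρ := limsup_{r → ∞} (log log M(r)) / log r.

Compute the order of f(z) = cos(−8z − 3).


cos(w) is a linear combination of e^{iw} and e^{−iw} (or e^w, e^{−w} in the hyperbolic case), so |cos(w)| ≤ e^{|w|}. With w = −8z − 3, |w| ≤ 8|z| + 3 = 8r + 3 on |z| = r, giving M(r) ≤ e^{8r + 3}, so ρ ≤ 1. On a suitable ray (z = it for sin/cos; z = t for sinh/cosh, t real → ∞), |cos(−8z − 3)| grows like e^{8|t|}/2, so ρ ≥ 1. Hence ρ = 1.
Therefore ρ = 1.

Order ρ = 1.


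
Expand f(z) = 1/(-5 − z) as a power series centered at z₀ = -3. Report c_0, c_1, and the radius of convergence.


Let w = z − z₀, so z = z₀ + w.
Then -5 − z = -5 − (z₀ + w) = (-5 − z₀) − w = -2 − w.
f(z) = 1/(-2 − w) = (1/(-2)) · 1/(1 − w/(-2)) = Σ_{n≥0} w^n / (-2)^(n+1).
So c_n = 1/(-2)^(n+1):
  c_0 = 1/(-2)^1 = -1/2.
  c_1 = 1/(-2)^2 = 1/4.
The series is valid for |w/d| < 1, i.e. |z − z₀| < |d|.
Radius of convergence: R = |-5 − z₀| = |-2| = 2 (distance from z₀ to the singularity z = -5).

c_0 = -1/2, c_1 = 1/4; R = 2.


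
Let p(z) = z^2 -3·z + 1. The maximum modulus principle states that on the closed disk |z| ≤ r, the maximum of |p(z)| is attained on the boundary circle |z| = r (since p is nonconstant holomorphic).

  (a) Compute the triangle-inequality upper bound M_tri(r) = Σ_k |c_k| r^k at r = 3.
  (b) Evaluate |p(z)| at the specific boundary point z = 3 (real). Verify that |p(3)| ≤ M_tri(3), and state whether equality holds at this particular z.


Coefficients: c_0 = 1, c_1 = -3, c_2 = 1. Radius r = 3.
Part (a). Triangle bound: M_tri(r) = Σ_k |c_k| r^k
  = |1|·3^0 + |-3|·3^1 + |1|·3^2
  = 1 + 9 + 9 = 19.
This bounds M(r) := max_{|z|=r} |p(z)| from above; equality holds iff all terms c_k z^k can be made to align in phase at a single z on |z|=r.
Part (b). At z = 3 (real, on the circle |z| = r):
  p(3) = (1)·3^0 + (-3)·3^1 + (1)·3^2 = 1.
  |p(3)| = 1.
Check: |p(3)| = 1 ≤ 19 = M_tri(3). ✓ Equality does not hold at z = 3 (the coefficients have mixed signs, so the terms do not all align in phase there).

M_tri(3) = 19; |p(3)| = 1; equality at z=3: no.


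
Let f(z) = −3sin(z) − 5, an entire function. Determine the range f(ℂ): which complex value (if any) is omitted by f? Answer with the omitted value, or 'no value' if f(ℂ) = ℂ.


Little Picard bounds the complement of f(ℂ) to at most one point.
sin is entire and surjective onto ℂ: for every w ∈ ℂ, sin(ζ) = w has a solution ζ ∈ ℂ (e.g., via the complex inverse arcsin). With ζ = z this gives z = ζ/(1). Then -3·sin(z) takes every value in -3·ℂ = ℂ, and adding -5 is a bijection of ℂ. So f is surjective and omits no value. (Note: only on the real line is sin bounded by [−1, 1].)

Omitted value: no value.


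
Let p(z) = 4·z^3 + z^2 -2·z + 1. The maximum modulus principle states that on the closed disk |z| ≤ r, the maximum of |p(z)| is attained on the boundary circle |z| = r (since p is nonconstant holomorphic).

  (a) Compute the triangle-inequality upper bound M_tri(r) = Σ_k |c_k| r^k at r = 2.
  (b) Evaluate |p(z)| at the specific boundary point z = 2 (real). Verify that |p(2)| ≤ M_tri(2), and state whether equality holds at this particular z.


Coefficients: c_0 = 1, c_1 = -2, c_2 = 1, c_3 = 4. Radius r = 2.
Part (a). Triangle bound: M_tri(r) = Σ_k |c_k| r^k
  = |1|·2^0 + |-2|·2^1 + |1|·2^2 + |4|·2^3
  = 1 + 4 + 4 + 32 = 41.
This bounds M(r) := max_{|z|=r} |p(z)| from above; equality holds iff all terms c_k z^k can be made to align in phase at a single z on |z|=r.
Part (b). At z = 2 (real, on the circle |z| = r):
  p(2) = (1)·2^0 + (-2)·2^1 + (1)·2^2 + (4)·2^3 = 33.
  |p(2)| = 33.
Check: |p(2)| = 33 ≤ 41 = M_tri(2). ✓ Equality does not hold at z = 2 (the coefficients have mixed signs, so the terms do not all align in phase there).

M_tri(2) = 41; |p(2)| = 33; equality at z=2: no.


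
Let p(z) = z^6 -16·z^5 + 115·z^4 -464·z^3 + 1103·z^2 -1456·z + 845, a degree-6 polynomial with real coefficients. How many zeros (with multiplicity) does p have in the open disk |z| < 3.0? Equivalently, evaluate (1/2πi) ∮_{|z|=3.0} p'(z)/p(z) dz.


The zeros of p are: (3 + 2i), (3 - 2i), (3 + 2i), (3 - 2i), (2 + 1i), (2 - 1i).
Their magnitudes are: 3.606, 3.606, 3.606, 3.606, 2.236, 2.236.
Zeros with |z| < R = 3.0: (2 + 1i), (2 - 1i).
Count = 2.
By the argument principle, (1/2πi) ∮_{|z|=R} p'(z)/p(z) dz equals exactly this count.

Number of zeros inside |z| < 3.0: 2.


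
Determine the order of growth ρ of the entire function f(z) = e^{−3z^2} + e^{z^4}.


Each summand is entire of order 2 and 4 respectively (as in the single-exponential case). The order of a sum is at most the max of the orders, so ρ ≤ 4. For the lower bound: on |z|=r choose arg z so that 1z^4 is real positive; then |e^{1z^4}| = e^{1r^4} while |e^{-3z^2}| ≤ e^{3r^2} = o(e^{1r^4}). So |f| ≥ e^{1r^4}(1 − o(1)) and ρ ≥ 4. Hence ρ = max(2, 4) = 4.
Therefore ρ = 4.

Order ρ = 4.


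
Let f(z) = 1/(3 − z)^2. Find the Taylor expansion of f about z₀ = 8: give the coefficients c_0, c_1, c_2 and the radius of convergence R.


Let w = z − z₀, so z = z₀ + w.
Then 3 − z = 3 − (z₀ + w) = (3 − z₀) − w = -5 − w.
f(z) = 1/(-5 − w)^2 = (1/(-5)^2) · (1 − w/(-5))^{−2}.
By the binomial series (1−u)^{−2} = Σ_{n≥0} C(n+1, 1) u^n for |u|<1, with u = w/(-5):
  c_n = C(n+1, 1) / (-5)^(n+2).
  c_0 = 1/(-5)^2 = 1/25.
  c_1 = 2/(-5)^3 = -2/125.
  c_2 = 3/(-5)^4 = 3/625.
The series is valid for |w/d| < 1, i.e. |z − z₀| < |d|.
Radius of convergence: R = |3 − z₀| = |-5| = 5 (distance from z₀ to the singularity z = 3).

c_0 = 1/25, c_1 = -2/125, c_2 = 3/625; R = 5.


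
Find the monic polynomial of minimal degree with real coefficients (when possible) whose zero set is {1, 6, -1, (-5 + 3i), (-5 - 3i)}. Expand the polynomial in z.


The polynomial is p(z) = ∏_{α ∈ S} (z − α), where S = {1, 6, -1, (-5 + 3i), (-5 - 3i)}.
Expanding the product yields: p(z) = z^5 + 4·z^4 -27·z^3 -208·z^2 + 26·z + 204.
Note conjugate pairs combine to real quadratics: (z − (-5+3i))(z − (-5−3i)) = z² + 10z + 34.
The resulting polynomial has degree 5 and real coefficients as required.

p(z) = z^5 + 4·z^4 -27·z^3 -208·z^2 + 26·z + 204.


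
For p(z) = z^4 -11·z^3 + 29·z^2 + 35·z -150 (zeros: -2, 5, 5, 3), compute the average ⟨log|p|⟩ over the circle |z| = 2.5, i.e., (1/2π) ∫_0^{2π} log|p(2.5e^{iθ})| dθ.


Zeros: -2, 3, 5, 5; r = 2.5.
Inside |z| < r: -2. Outside (|z| ≥ r): 3, 5, 5.
p(0) = -150, so log|p(0)| = log(150) = 5.0106.
Apply Jensen: I(r) = log|p(0)| + Σ_k log(r/|z_k|), summed over zeros inside |z| < r.
  log(r/|z_k|) for z_k = -2: log(2.5/2) = 0.2231
  Outside zeros (3, 5, 5) contribute nothing to the Jensen sum.
Sum over inside zeros: 0.2231.
I(r) = log|p(0)| + (inside sum) = 5.0106 + 0.2231 = 5.2338.
Note: since some zeros are outside |z| ≤ r, the simplified n·log(r) form does NOT apply — only the inside zeros contribute.

I(r) ≈ 5.2338.


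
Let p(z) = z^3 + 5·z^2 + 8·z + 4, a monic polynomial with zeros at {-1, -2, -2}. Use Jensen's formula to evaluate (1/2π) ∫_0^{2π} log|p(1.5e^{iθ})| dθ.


Zeros: -2, -2, -1; r = 1.5.
Inside |z| < r: -1. Outside (|z| ≥ r): -2, -2.
p(0) = 4, so log|p(0)| = log(4) = 1.3863.
Apply Jensen: I(r) = log|p(0)| + Σ_k log(r/|z_k|), summed over zeros inside |z| < r.
  log(r/|z_k|) for z_k = -1: log(1.5/1) = 0.4055
  Outside zeros (-2, -2) contribute nothing to the Jensen sum.
Sum over inside zeros: 0.4055.
I(r) = log|p(0)| + (inside sum) = 1.3863 + 0.4055 = 1.7918.
Note: since some zeros are outside |z| ≤ r, the simplified n·log(r) form does NOT apply — only the inside zeros contribute.

I(r) ≈ 1.7918.


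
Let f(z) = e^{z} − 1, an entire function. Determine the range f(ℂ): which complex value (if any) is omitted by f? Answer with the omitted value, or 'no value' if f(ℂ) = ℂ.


Little Picard bounds the complement of f(ℂ) to at most one point.
e^{z} is never zero on ℂ, so 1·e^{z} takes every value in ℂ ∖ {0}. Adding -1 shifts the range to ℂ ∖ {-1}. Thus f omits exactly the value -1.

Omitted value: -1.


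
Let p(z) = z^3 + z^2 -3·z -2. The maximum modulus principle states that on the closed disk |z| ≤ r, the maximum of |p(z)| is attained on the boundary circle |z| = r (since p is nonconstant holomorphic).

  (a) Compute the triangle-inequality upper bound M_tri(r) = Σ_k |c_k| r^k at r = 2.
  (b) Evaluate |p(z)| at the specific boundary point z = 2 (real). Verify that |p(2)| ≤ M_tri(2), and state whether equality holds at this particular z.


Coefficients: c_0 = -2, c_1 = -3, c_2 = 1, c_3 = 1. Radius r = 2.
Part (a). Triangle bound: M_tri(r) = Σ_k |c_k| r^k
  = |-2|·2^0 + |-3|·2^1 + |1|·2^2 + |1|·2^3
  = 2 + 6 + 4 + 8 = 20.
This bounds M(r) := max_{|z|=r} |p(z)| from above; equality holds iff all terms c_k z^k can be made to align in phase at a single z on |z|=r.
Part (b). At z = 2 (real, on the circle |z| = r):
  p(2) = (-2)·2^0 + (-3)·2^1 + (1)·2^2 + (1)·2^3 = 4.
  |p(2)| = 4.
Check: |p(2)| = 4 ≤ 20 = M_tri(2). ✓ Equality does not hold at z = 2 (the coefficients have mixed signs, so the terms do not all align in phase there).

M_tri(2) = 20; |p(2)| = 4; equality at z=2: no.


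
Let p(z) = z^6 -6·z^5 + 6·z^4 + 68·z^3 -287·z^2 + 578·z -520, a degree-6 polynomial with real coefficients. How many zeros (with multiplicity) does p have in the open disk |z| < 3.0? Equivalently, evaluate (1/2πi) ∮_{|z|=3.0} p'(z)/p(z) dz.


The zeros of p are: 2, (3 + 2i), (3 - 2i), -4, (1 + 2i), (1 - 2i).
Their magnitudes are: 2, 3.606, 3.606, 4, 2.236, 2.236.
Zeros with |z| < R = 3.0: 2, (1 + 2i), (1 - 2i).
Count = 3.
By the argument principle, (1/2πi) ∮_{|z|=R} p'(z)/p(z) dz equals exactly this count.

Number of zeros inside |z| < 3.0: 3.


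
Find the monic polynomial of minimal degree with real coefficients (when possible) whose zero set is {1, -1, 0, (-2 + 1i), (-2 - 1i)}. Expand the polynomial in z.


The polynomial is p(z) = ∏_{α ∈ S} (z − α), where S = {1, -1, 0, (-2 + 1i), (-2 - 1i)}.
Expanding the product yields: p(z) = z^5 + 4·z^4 + 4·z^3 -4·z^2 -5·z.
Note conjugate pairs combine to real quadratics: (z − (-2+1i))(z − (-2−1i)) = z² + 4z + 5.
The resulting polynomial has degree 5 and real coefficients as required.

p(z) = z^5 + 4·z^4 + 4·z^3 -4·z^2 -5·z.


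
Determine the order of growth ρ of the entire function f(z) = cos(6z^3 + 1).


Write cos(w) = (e^{iw} ± e^{−iw})/(2 or 2i), so |cos(w)| ≤ e^{|w|}. With w = 6z^3 + 1, |w| ≤ 6r^3 + 1 on |z|=r, giving M(r) ≤ e^{6r^3 + 1} and ρ ≤ 3. For the lower bound, choose z on |z|=r with 6z^3 purely imaginary of modulus 6r^3; then |cos(6z^3 + 1)| grows like e^{6r^3}/2, so ρ ≥ 3. Hence ρ = 3.
Therefore ρ = 3.

Order ρ = 3.


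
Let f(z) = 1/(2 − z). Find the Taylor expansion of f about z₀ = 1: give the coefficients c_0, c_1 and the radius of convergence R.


Let w = z − z₀, so z = z₀ + w.
Then 2 − z = 2 − (z₀ + w) = (2 − z₀) − w = 1 − w.
f(z) = 1/(1 − w) = (1/(1)) · 1/(1 − w/(1)) = Σ_{n≥0} w^n / (1)^(n+1).
So c_n = 1/(1)^(n+1):
  c_0 = 1/(1)^1 = 1.
  c_1 = 1/(1)^2 = 1.
The series is valid for |w/d| < 1, i.e. |z − z₀| < |d|.
Radius of convergence: R = |2 − z₀| = |1| = 1 (distance from z₀ to the singularity z = 2).

c_0 = 1, c_1 = 1; R = 1.


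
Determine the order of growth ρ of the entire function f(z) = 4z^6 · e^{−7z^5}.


M(r) = max_{|z|=r} |4|·|z|^6·|e^{−7z^5}| = 4·r^6 · e^{7r^5} (the factors attain their maxima compatibly on |z|=r). Then log M(r) = log 4 + 6·log r + 7r^5, dominated by the last term, so log log M(r) ~ 5·log r. The polynomial factor 4z^6 contributes only a log r term and does not affect the order. ρ = 5.
Therefore ρ = 5.

Order ρ = 5.


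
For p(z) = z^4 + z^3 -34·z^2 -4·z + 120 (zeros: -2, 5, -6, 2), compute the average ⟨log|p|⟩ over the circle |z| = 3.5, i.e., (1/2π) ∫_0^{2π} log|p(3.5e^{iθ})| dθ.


Zeros: -6, -2, 2, 5; r = 3.5.
Inside |z| < r: -2, 2. Outside (|z| ≥ r): -6, 5.
p(0) = 120, so log|p(0)| = log(120) = 4.7875.
Apply Jensen: I(r) = log|p(0)| + Σ_k log(r/|z_k|), summed over zeros inside |z| < r.
  log(r/|z_k|) for z_k = -2: log(3.5/2) = 0.5596
  log(r/|z_k|) for z_k = 2: log(3.5/2) = 0.5596
  Outside zeros (-6, 5) contribute nothing to the Jensen sum.
Sum over inside zeros: 1.1192.
I(r) = log|p(0)| + (inside sum) = 4.7875 + 1.1192 = 5.9067.
Note: since some zeros are outside |z| ≤ r, the simplified n·log(r) form does NOT apply — only the inside zeros contribute.

I(r) ≈ 5.9067.


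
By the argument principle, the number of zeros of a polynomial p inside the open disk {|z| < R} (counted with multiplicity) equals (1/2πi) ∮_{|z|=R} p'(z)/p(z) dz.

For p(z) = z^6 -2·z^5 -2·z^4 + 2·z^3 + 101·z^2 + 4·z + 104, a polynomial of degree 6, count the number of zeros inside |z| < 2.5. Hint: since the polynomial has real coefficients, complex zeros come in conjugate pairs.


The zeros of p are: (3 + 2i), (3 - 2i), (0 + 1i), (0 - 1i), (-2 + 2i), (-2 - 2i).
Their magnitudes are: 3.606, 3.606, 1, 1, 2.828, 2.828.
Zeros with |z| < R = 2.5: (0 + 1i), (0 - 1i).
Count = 2.
By the argument principle, (1/2πi) ∮_{|z|=R} p'(z)/p(z) dz equals exactly this count.

Number of zeros inside |z| < 2.5: 2.


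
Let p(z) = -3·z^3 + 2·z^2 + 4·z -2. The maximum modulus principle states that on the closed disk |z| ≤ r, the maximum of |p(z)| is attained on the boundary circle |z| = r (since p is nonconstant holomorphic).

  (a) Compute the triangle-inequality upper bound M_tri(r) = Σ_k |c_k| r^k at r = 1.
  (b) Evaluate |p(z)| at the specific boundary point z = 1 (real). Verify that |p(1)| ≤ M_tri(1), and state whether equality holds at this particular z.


Coefficients: c_0 = -2, c_1 = 4, c_2 = 2, c_3 = -3. Radius r = 1.
Part (a). Triangle bound: M_tri(r) = Σ_k |c_k| r^k
  = |-2|·1^0 + |4|·1^1 + |2|·1^2 + |-3|·1^3
  = 2 + 4 + 2 + 3 = 11.
This bounds M(r) := max_{|z|=r} |p(z)| from above; equality holds iff all terms c_k z^k can be made to align in phase at a single z on |z|=r.
Part (b). At z = 1 (real, on the circle |z| = r):
  p(1) = (-2)·1^0 + (4)·1^1 + (2)·1^2 + (-3)·1^3 = 1.
  |p(1)| = 1.
Check: |p(1)| = 1 ≤ 11 = M_tri(1). ✓ Equality does not hold at z = 1 (the coefficients have mixed signs, so the terms do not all align in phase there).

M_tri(1) = 11; |p(1)| = 1; equality at z=1: no.


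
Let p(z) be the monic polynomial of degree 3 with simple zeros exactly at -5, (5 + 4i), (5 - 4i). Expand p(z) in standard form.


The polynomial is p(z) = ∏_{α ∈ S} (z − α), where S = {-5, (5 + 4i), (5 - 4i)}.
Expanding the product yields: p(z) = z^3 -5·z^2 -9·z + 205.
Note conjugate pairs combine to real quadratics: (z − (5+4i))(z − (5−4i)) = z² − 10z + 41.
The resulting polynomial has degree 3 and real coefficients as required.

p(z) = z^3 -5·z^2 -9·z + 205.


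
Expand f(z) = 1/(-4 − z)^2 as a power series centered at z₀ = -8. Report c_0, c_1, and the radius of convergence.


Let w = z − z₀, so z = z₀ + w.
Then -4 − z = -4 − (z₀ + w) = (-4 − z₀) − w = 4 − w.
f(z) = 1/(4 − w)^2 = (1/(4)^2) · (1 − w/(4))^{−2}.
By the binomial series (1−u)^{−2} = Σ_{n≥0} C(n+1, 1) u^n for |u|<1, with u = w/(4):
  c_n = C(n+1, 1) / (4)^(n+2).
  c_0 = 1/(4)^2 = 1/16.
  c_1 = 2/(4)^3 = 1/32.
The series is valid for |w/d| < 1, i.e. |z − z₀| < |d|.
Radius of convergence: R = |-4 − z₀| = |4| = 4 (distance from z₀ to the singularity z = -4).

c_0 = 1/16, c_1 = 1/32; R = 4.


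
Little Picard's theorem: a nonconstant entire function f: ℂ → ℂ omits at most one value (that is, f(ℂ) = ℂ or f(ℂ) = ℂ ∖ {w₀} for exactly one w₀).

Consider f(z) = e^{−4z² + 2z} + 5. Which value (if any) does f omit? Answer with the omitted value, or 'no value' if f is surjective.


Little Picard bounds the complement of f(ℂ) to at most one point.
The exponent g(z) = −4z² + 2z is a nonconstant polynomial, hence surjective onto ℂ. So e^{g(z)} takes every value in {e^w : w ∈ ℂ} = ℂ ∖ {0}. Adding 5 shifts the range to ℂ ∖ {5}. f omits exactly 5.

Omitted value: 5.


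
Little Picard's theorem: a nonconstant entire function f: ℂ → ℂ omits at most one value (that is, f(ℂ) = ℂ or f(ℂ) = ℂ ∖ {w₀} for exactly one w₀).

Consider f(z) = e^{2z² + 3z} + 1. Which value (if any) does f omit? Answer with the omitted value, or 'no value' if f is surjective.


Little Picard bounds the complement of f(ℂ) to at most one point.
The exponent g(z) = 2z² + 3z is a nonconstant polynomial, hence surjective onto ℂ. So e^{g(z)} takes every value in {e^w : w ∈ ℂ} = ℂ ∖ {0}. Adding 1 shifts the range to ℂ ∖ {1}. f omits exactly 1.

Omitted value: 1.


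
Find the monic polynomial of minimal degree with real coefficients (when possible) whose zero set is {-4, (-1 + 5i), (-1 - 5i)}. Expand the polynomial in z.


The polynomial is p(z) = ∏_{α ∈ S} (z − α), where S = {-4, (-1 + 5i), (-1 - 5i)}.
Expanding the product yields: p(z) = z^3 + 6·z^2 + 34·z + 104.
Note conjugate pairs combine to real quadratics: (z − (-1+5i))(z − (-1−5i)) = z² + 2z + 26.
The resulting polynomial has degree 3 and real coefficients as required.

p(z) = z^3 + 6·z^2 + 34·z + 104.


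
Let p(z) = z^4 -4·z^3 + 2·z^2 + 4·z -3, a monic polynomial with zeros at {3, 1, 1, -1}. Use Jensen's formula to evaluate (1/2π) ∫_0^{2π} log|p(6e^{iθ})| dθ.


Zeros: -1, 1, 1, 3; r = 6.
Inside |z| < r: -1, 1, 1, 3. Outside (|z| ≥ r): ∅.
p(0) = -3, so log|p(0)| = log(3) = 1.0986.
Apply Jensen: I(r) = log|p(0)| + Σ_k log(r/|z_k|), summed over zeros inside |z| < r.
  log(r/|z_k|) for z_k = 3: log(6/3) = 0.6931
  log(r/|z_k|) for z_k = 1: log(6/1) = 1.7918
  log(r/|z_k|) for z_k = 1: log(6/1) = 1.7918
  log(r/|z_k|) for z_k = -1: log(6/1) = 1.7918
Sum over inside zeros: 6.0684.
I(r) = log|p(0)| + (inside sum) = 1.0986 + 6.0684 = 7.1670.
Closed form (all zeros inside, monic): I(r) = n·log(r) = 4·log(6) = 7.1670. ✓

I(r) ≈ 7.1670.


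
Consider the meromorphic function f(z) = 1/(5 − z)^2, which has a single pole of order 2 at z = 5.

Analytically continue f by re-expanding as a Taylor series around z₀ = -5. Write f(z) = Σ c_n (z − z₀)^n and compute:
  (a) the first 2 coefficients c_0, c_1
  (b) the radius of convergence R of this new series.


Let w = z − z₀, so z = z₀ + w.
Then 5 − z = 5 − (z₀ + w) = (5 − z₀) − w = 10 − w.
f(z) = 1/(10 − w)^2 = (1/(10)^2) · (1 − w/(10))^{−2}.
By the binomial series (1−u)^{−2} = Σ_{n≥0} C(n+1, 1) u^n for |u|<1, with u = w/(10):
  c_n = C(n+1, 1) / (10)^(n+2).
  c_0 = 1/(10)^2 = 1/100.
  c_1 = 2/(10)^3 = 1/500.
The series is valid for |w/d| < 1, i.e. |z − z₀| < |d|.
Radius of convergence: R = |5 − z₀| = |10| = 10 (distance from z₀ to the singularity z = 5).

c_0 = 1/100, c_1 = 1/500; R = 10.


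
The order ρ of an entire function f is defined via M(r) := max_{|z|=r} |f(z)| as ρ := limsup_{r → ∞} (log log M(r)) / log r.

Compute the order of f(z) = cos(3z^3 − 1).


Write cos(w) = (e^{iw} ± e^{−iw})/(2 or 2i), so |cos(w)| ≤ e^{|w|}. With w = 3z^3 − 1, |w| ≤ 3r^3 + 1 on |z|=r, giving M(r) ≤ e^{3r^3 + 1} and ρ ≤ 3. For the lower bound, choose z on |z|=r with 3z^3 purely imaginary of modulus 3r^3; then |cos(3z^3 − 1)| grows like e^{3r^3}/2, so ρ ≥ 3. Hence ρ = 3.
Therefore ρ = 3.

Order ρ = 3.


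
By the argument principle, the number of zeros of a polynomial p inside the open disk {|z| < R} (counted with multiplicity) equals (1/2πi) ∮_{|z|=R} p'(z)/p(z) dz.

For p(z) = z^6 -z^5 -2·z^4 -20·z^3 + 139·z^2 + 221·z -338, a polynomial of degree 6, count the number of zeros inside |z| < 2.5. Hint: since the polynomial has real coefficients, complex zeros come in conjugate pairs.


The zeros of p are: -2, (3 + 2i), (3 - 2i), (-2 + 3i), (-2 - 3i), 1.
Their magnitudes are: 2, 3.606, 3.606, 3.606, 3.606, 1.
Zeros with |z| < R = 2.5: -2, 1.
Count = 2.
By the argument principle, (1/2πi) ∮_{|z|=R} p'(z)/p(z) dz equals exactly this count.

Number of zeros inside |z| < 2.5: 2.


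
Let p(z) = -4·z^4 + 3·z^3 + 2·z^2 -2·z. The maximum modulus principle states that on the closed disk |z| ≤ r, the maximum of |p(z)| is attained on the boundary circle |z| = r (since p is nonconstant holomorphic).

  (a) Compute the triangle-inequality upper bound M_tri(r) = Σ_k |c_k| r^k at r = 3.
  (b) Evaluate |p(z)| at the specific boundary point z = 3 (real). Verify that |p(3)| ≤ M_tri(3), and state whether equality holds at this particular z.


Coefficients: c_0 = 0, c_1 = -2, c_2 = 2, c_3 = 3, c_4 = -4. Radius r = 3.
Part (a). Triangle bound: M_tri(r) = Σ_k |c_k| r^k
  = |0|·3^0 + |-2|·3^1 + |2|·3^2 + |3|·3^3 + |-4|·3^4
  = 0 + 6 + 18 + 81 + 324 = 429.
This bounds M(r) := max_{|z|=r} |p(z)| from above; equality holds iff all terms c_k z^k can be made to align in phase at a single z on |z|=r.
Part (b). At z = 3 (real, on the circle |z| = r):
  p(3) = (0)·3^0 + (-2)·3^1 + (2)·3^2 + (3)·3^3 + (-4)·3^4 = -231.
  |p(3)| = 231.
Check: |p(3)| = 231 ≤ 429 = M_tri(3). ✓ Equality does not hold at z = 3 (the coefficients have mixed signs, so the terms do not all align in phase there).

M_tri(3) = 429; |p(3)| = 231; equality at z=3: no.


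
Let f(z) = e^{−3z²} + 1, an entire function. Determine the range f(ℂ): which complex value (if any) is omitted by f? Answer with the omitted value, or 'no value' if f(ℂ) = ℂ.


Little Picard bounds the complement of f(ℂ) to at most one point.
The exponent g(z) = −3z² is a nonconstant polynomial, hence surjective onto ℂ. So e^{g(z)} takes every value in {e^w : w ∈ ℂ} = ℂ ∖ {0}. Adding 1 shifts the range to ℂ ∖ {1}. f omits exactly 1.

Omitted value: 1.


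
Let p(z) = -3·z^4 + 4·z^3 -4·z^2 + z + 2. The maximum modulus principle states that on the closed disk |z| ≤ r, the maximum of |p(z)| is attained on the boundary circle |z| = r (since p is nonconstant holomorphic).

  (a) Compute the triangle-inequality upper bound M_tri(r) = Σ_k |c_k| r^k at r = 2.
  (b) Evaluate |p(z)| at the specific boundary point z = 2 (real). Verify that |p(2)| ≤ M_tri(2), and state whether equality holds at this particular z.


Coefficients: c_0 = 2, c_1 = 1, c_2 = -4, c_3 = 4, c_4 = -3. Radius r = 2.
Part (a). Triangle bound: M_tri(r) = Σ_k |c_k| r^k
  = |2|·2^0 + |1|·2^1 + |-4|·2^2 + |4|·2^3 + |-3|·2^4
  = 2 + 2 + 16 + 32 + 48 = 100.
This bounds M(r) := max_{|z|=r} |p(z)| from above; equality holds iff all terms c_k z^k can be made to align in phase at a single z on |z|=r.
Part (b). At z = 2 (real, on the circle |z| = r):
  p(2) = (2)·2^0 + (1)·2^1 + (-4)·2^2 + (4)·2^3 + (-3)·2^4 = -28.
  |p(2)| = 28.
Check: |p(2)| = 28 ≤ 100 = M_tri(2). ✓ Equality does not hold at z = 2 (the coefficients have mixed signs, so the terms do not all align in phase there).

M_tri(2) = 100; |p(2)| = 28; equality at z=2: no.


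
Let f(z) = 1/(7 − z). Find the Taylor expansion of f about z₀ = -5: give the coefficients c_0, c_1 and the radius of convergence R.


Let w = z − z₀, so z = z₀ + w.
Then 7 − z = 7 − (z₀ + w) = (7 − z₀) − w = 12 − w.
f(z) = 1/(12 − w) = (1/(12)) · 1/(1 − w/(12)) = Σ_{n≥0} w^n / (12)^(n+1).
So c_n = 1/(12)^(n+1):
  c_0 = 1/(12)^1 = 1/12.
  c_1 = 1/(12)^2 = 1/144.
The series is valid for |w/d| < 1, i.e. |z − z₀| < |d|.
Radius of convergence: R = |7 − z₀| = |12| = 12 (distance from z₀ to the singularity z = 7).

c_0 = 1/12, c_1 = 1/144; R = 12.


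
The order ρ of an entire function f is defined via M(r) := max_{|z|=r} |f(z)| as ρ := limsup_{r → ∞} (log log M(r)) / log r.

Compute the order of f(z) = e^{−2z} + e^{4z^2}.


Each summand is entire of order 1 and 2 respectively (as in the single-exponential case). The order of a sum is at most the max of the orders, so ρ ≤ 2. For the lower bound: on |z|=r choose arg z so that 4z^2 is real positive; then |e^{4z^2}| = e^{4r^2} while |e^{-2z}| ≤ e^{2r^1} = o(e^{4r^2}). So |f| ≥ e^{4r^2}(1 − o(1)) and ρ ≥ 2. Hence ρ = max(1, 2) = 2.
Therefore ρ = 2.

Order ρ = 2.


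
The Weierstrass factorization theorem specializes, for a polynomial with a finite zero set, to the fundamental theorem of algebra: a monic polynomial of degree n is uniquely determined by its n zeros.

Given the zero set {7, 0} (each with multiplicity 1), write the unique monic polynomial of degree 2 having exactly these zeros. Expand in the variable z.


The polynomial is p(z) = ∏_{α ∈ S} (z − α), where S = {7, 0}.
Expanding the product yields: p(z) = z^2 -7·z.
The resulting polynomial has degree 2 and real coefficients as required.

p(z) = z^2 -7·z.


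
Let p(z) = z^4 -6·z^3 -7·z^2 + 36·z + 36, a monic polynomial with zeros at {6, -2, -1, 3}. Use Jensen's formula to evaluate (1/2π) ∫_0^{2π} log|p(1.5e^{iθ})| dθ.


Zeros: -2, -1, 3, 6; r = 1.5.
Inside |z| < r: -1. Outside (|z| ≥ r): -2, 3, 6.
p(0) = 36, so log|p(0)| = log(36) = 3.5835.
Apply Jensen: I(r) = log|p(0)| + Σ_k log(r/|z_k|), summed over zeros inside |z| < r.
  log(r/|z_k|) for z_k = -1: log(1.5/1) = 0.4055
  Outside zeros (-2, 3, 6) contribute nothing to the Jensen sum.
Sum over inside zeros: 0.4055.
I(r) = log|p(0)| + (inside sum) = 3.5835 + 0.4055 = 3.9890.
Note: since some zeros are outside |z| ≤ r, the simplified n·log(r) form does NOT apply — only the inside zeros contribute.

I(r) ≈ 3.9890.


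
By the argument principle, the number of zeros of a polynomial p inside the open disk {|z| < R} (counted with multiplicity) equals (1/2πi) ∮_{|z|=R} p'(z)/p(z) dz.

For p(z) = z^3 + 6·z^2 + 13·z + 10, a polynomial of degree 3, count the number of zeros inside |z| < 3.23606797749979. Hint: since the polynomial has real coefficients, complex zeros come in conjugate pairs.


The zeros of p are: -2, (-2 + 1i), (-2 - 1i).
Their magnitudes are: 2, 2.236, 2.236.
Zeros with |z| < R = 3.23606797749979: -2, (-2 + 1i), (-2 - 1i).
Count = 3.
By the argument principle, (1/2πi) ∮_{|z|=R} p'(z)/p(z) dz equals exactly this count.

Number of zeros inside |z| < 3.23606797749979: 3.


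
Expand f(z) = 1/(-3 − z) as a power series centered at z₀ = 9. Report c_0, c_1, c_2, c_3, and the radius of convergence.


Let w = z − z₀, so z = z₀ + w.
Then -3 − z = -3 − (z₀ + w) = (-3 − z₀) − w = -12 − w.
f(z) = 1/(-12 − w) = (1/(-12)) · 1/(1 − w/(-12)) = Σ_{n≥0} w^n / (-12)^(n+1).
So c_n = 1/(-12)^(n+1):
  c_0 = 1/(-12)^1 = -1/12.
  c_1 = 1/(-12)^2 = 1/144.
  c_2 = 1/(-12)^3 = -1/1728.
  c_3 = 1/(-12)^4 = 1/20736.
The series is valid for |w/d| < 1, i.e. |z − z₀| < |d|.
Radius of convergence: R = |-3 − z₀| = |-12| = 12 (distance from z₀ to the singularity z = -3).

c_0 = -1/12, c_1 = 1/144, c_2 = -1/1728, c_3 = 1/20736; R = 12.


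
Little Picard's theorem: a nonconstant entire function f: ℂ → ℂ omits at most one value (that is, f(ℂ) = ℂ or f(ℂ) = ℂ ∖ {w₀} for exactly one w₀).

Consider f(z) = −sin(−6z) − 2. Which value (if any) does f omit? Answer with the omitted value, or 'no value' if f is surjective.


Little Picard bounds the complement of f(ℂ) to at most one point.
sin is entire and surjective onto ℂ: for every w ∈ ℂ, sin(ζ) = w has a solution ζ ∈ ℂ (e.g., via the complex inverse arcsin). With ζ = −6z this gives z = ζ/(-6). Then -1·sin(−6z) takes every value in -1·ℂ = ℂ, and adding -2 is a bijection of ℂ. So f is surjective and omits no value. (Note: only on the real line is sin bounded by [−1, 1].)

Omitted value: no value.


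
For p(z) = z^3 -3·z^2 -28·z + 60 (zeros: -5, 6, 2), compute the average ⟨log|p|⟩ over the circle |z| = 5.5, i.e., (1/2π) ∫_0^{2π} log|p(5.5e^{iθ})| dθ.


Zeros: -5, 2, 6; r = 5.5.
Inside |z| < r: -5, 2. Outside (|z| ≥ r): 6.
p(0) = 60, so log|p(0)| = log(60) = 4.0943.
Apply Jensen: I(r) = log|p(0)| + Σ_k log(r/|z_k|), summed over zeros inside |z| < r.
  log(r/|z_k|) for z_k = -5: log(5.5/5) = 0.0953
  log(r/|z_k|) for z_k = 2: log(5.5/2) = 1.0116
  Outside zeros (6) contribute nothing to the Jensen sum.
Sum over inside zeros: 1.1069.
I(r) = log|p(0)| + (inside sum) = 4.0943 + 1.1069 = 5.2013.
Note: since some zeros are outside |z| ≤ r, the simplified n·log(r) form does NOT apply — only the inside zeros contribute.

I(r) ≈ 5.2013.


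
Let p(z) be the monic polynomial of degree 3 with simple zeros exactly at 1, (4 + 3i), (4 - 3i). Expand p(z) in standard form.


The polynomial is p(z) = ∏_{α ∈ S} (z − α), where S = {1, (4 + 3i), (4 - 3i)}.
Expanding the product yields: p(z) = z^3 -9·z^2 + 33·z -25.
Note conjugate pairs combine to real quadratics: (z − (4+3i))(z − (4−3i)) = z² − 8z + 25.
The resulting polynomial has degree 3 and real coefficients as required.

p(z) = z^3 -9·z^2 + 33·z -25.
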